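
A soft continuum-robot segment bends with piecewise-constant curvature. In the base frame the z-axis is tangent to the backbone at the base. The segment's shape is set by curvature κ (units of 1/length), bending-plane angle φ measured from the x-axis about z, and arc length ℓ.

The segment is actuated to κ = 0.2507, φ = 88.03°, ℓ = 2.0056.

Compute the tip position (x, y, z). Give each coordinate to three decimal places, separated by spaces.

0.017 0.493 1.922

θ = κ·ℓ = 0.2507 × 2.0056 = 0.50280 rad
ρ = (1 − cos θ)/κ = (1 − 0.87623)/0.2507 = 0.49368
z = sin θ / κ = 0.48188/0.2507 = 1.92216
x = ρ cos φ = 0.49368 × cos(88.03°) = 0.01697
y = ρ sin φ = 0.49368 × sin(88.03°) = 0.49339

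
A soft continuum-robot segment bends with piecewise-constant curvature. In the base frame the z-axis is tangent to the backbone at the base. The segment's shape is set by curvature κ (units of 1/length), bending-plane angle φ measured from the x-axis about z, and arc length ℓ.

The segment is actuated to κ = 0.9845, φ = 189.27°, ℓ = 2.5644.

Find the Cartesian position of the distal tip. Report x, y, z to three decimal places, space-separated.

θ = κ·ℓ = 0.9845 × 2.5644 = 2.52465 rad
ρ = (1 − cos θ)/κ = (1 − -0.81565)/0.9845 = 1.84424
z = sin θ / κ = 0.57854/0.9845 = 0.58765
x = ρ cos φ = 1.84424 × cos(189.27°) = -1.82015
y = ρ sin φ = 1.84424 × sin(189.27°) = -0.29708

-1.820 -0.297 0.588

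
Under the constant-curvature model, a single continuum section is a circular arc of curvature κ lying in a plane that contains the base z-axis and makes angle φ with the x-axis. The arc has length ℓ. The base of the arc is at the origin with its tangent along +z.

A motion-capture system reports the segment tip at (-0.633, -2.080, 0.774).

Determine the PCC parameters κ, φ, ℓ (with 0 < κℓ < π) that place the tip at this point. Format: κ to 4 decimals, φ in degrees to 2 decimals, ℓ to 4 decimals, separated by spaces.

ρ = √(x²+y²) = √(-0.633² + -2.080²) = 2.17419
φ = atan2(y, x) mod 360° = atan2(-2.080, -0.633) = 253.0736°
|p|² = ρ² + z² = 2.17419² + 0.774² = 5.32617
κ = 2ρ / |p|² = 2×2.17419 / 5.32617 = 0.81642
θ = 2·atan2(ρ, z) = 2·atan2(2.17419, 0.774) = 2.45758 rad
ℓ = θ/κ = 2.45758/0.81642 = 3.01020

0.8164 253.07 3.0102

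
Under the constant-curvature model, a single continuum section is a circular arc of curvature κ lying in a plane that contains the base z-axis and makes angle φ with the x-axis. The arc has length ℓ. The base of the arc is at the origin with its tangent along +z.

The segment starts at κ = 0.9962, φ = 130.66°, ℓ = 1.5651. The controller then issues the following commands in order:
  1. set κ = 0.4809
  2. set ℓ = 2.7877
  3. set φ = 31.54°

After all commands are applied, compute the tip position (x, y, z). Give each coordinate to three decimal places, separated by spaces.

1.368 0.840 2.025

initial: κ=0.9962, φ=130.66°, ℓ=1.5651
cmd 1: set κ=0.4809 → (κ,φ,ℓ)=(0.4809,130.66°,1.5651) → tip=(-0.3660,0.4261,1.4215)
cmd 2: set ℓ=2.7877 → (κ,φ,ℓ)=(0.4809,130.66°,2.7877) → tip=(-1.0458,1.2175,2.0246)
cmd 3: set φ=31.54° → (κ,φ,ℓ)=(0.4809,31.54°,2.7877) → tip=(1.3679,0.8396,2.0246)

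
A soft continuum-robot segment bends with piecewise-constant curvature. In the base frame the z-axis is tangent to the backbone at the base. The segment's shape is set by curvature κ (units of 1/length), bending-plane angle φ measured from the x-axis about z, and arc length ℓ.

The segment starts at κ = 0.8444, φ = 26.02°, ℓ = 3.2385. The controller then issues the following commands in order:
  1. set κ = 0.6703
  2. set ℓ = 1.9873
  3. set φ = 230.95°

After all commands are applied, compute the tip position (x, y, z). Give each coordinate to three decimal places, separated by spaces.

initial: κ=0.8444, φ=26.02°, ℓ=3.2385
cmd 1: set κ=0.6703 → (κ,φ,ℓ)=(0.6703,26.02°,3.2385) → tip=(2.0976,1.0240,1.2313)
cmd 2: set ℓ=1.9873 → (κ,φ,ℓ)=(0.6703,26.02°,1.9873) → tip=(1.0237,0.4997,1.4496)
cmd 3: set φ=230.95° → (κ,φ,ℓ)=(0.6703,230.95°,1.9873) → tip=(-0.7176,-0.8846,1.4496)

-0.718 -0.885 1.450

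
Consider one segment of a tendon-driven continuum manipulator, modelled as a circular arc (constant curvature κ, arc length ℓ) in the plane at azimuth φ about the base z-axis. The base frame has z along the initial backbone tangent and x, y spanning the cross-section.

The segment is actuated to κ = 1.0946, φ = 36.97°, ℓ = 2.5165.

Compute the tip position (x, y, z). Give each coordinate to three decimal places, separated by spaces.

1.406 1.058 0.345

θ = κ·ℓ = 1.0946 × 2.5165 = 2.75456 rad
ρ = (1 − cos θ)/κ = (1 − -0.92603)/1.0946 = 1.75958
z = sin θ / κ = 0.37744/1.0946 = 0.34482
x = ρ cos φ = 1.75958 × cos(36.97°) = 1.40582
y = ρ sin φ = 1.75958 × sin(36.97°) = 1.05820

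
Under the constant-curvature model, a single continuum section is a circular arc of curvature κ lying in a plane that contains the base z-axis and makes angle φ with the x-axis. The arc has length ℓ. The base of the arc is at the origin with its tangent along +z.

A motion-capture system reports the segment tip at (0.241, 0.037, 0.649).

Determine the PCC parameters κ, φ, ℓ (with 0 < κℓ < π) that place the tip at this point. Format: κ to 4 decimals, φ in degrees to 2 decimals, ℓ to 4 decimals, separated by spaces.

1.0146 8.73 0.7084

ρ = √(x²+y²) = √(0.241² + 0.037²) = 0.24382
φ = atan2(y, x) mod 360° = atan2(0.037, 0.241) = 8.7283°
|p|² = ρ² + z² = 0.24382² + 0.649² = 0.48065
κ = 2ρ / |p|² = 2×0.24382 / 0.48065 = 1.01456
θ = 2·atan2(ρ, z) = 2·atan2(0.24382, 0.649) = 0.71875 rad
ℓ = θ/κ = 0.71875/1.01456 = 0.70844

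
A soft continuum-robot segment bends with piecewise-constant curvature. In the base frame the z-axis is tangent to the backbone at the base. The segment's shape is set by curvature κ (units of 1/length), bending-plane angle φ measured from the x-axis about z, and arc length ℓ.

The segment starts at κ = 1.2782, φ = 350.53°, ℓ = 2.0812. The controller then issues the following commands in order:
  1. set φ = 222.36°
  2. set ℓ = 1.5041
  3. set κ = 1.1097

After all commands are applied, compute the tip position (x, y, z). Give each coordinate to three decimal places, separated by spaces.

-0.731 -0.667 0.897

initial: κ=1.2782, φ=350.53°, ℓ=2.0812
cmd 1: set φ=222.36° → (κ,φ,ℓ)=(1.2782,222.36°,2.0812) → tip=(-1.0905,-0.9944,0.3622)
cmd 2: set ℓ=1.5041 → (κ,φ,ℓ)=(1.2782,222.36°,1.5041) → tip=(-0.7773,-0.7088,0.7344)
cmd 3: set κ=1.1097 → (κ,φ,ℓ)=(1.1097,222.36°,1.5041) → tip=(-0.7312,-0.6668,0.8968)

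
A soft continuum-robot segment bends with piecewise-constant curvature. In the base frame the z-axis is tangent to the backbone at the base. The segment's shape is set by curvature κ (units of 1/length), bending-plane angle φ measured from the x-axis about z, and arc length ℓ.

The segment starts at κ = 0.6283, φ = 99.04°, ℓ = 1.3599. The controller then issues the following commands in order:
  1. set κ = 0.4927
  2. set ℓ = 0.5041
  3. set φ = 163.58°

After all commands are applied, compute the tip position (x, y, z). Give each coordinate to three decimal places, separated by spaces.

initial: κ=0.6283, φ=99.04°, ℓ=1.3599
cmd 1: set κ=0.4927 → (κ,φ,ℓ)=(0.4927,99.04°,1.3599) → tip=(-0.0689,0.4333,1.2604)
cmd 2: set ℓ=0.5041 → (κ,φ,ℓ)=(0.4927,99.04°,0.5041) → tip=(-0.0098,0.0615,0.4989)
cmd 3: set φ=163.58° → (κ,φ,ℓ)=(0.4927,163.58°,0.5041) → tip=(-0.0597,0.0176,0.4989)

-0.060 0.018 0.499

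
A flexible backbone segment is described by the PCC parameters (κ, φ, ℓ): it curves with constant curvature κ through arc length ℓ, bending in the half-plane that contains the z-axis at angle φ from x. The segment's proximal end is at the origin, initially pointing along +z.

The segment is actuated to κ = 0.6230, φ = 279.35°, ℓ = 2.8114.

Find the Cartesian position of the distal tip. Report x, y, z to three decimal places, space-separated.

0.308 -1.868 1.579

θ = κ·ℓ = 0.6230 × 2.8114 = 1.75150 rad
ρ = (1 − cos θ)/κ = (1 − -0.17972)/0.6230 = 1.89362
z = sin θ / κ = 0.98372/0.6230 = 1.57900
x = ρ cos φ = 1.89362 × cos(279.35°) = 0.30765
y = ρ sin φ = 1.89362 × sin(279.35°) = -1.86846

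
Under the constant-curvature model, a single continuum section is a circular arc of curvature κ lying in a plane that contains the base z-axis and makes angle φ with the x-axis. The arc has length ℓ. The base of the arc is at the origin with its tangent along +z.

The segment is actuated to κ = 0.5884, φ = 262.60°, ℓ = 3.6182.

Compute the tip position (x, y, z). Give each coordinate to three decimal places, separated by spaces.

-0.335 -2.578 1.442

θ = κ·ℓ = 0.5884 × 3.6182 = 2.12895 rad
ρ = (1 − cos θ)/κ = (1 − -0.52962)/0.5884 = 2.59963
z = sin θ / κ = 0.84824/0.5884 = 1.44160
x = ρ cos φ = 2.59963 × cos(262.60°) = -0.33482
y = ρ sin φ = 2.59963 × sin(262.60°) = -2.57797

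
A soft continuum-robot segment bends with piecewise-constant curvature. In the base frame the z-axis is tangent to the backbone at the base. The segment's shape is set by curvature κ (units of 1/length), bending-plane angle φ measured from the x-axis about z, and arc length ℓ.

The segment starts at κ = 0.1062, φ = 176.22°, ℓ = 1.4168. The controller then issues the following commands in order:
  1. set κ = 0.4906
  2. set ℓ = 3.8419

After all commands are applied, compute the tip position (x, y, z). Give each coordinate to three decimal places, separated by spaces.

initial: κ=0.1062, φ=176.22°, ℓ=1.4168
cmd 1: set κ=0.4906 → (κ,φ,ℓ)=(0.4906,176.22°,1.4168) → tip=(-0.4719,0.0312,1.3054)
cmd 2: set ℓ=3.8419 → (κ,φ,ℓ)=(0.4906,176.22°,3.8419) → tip=(-2.6622,0.1759,1.9386)

-2.662 0.176 1.939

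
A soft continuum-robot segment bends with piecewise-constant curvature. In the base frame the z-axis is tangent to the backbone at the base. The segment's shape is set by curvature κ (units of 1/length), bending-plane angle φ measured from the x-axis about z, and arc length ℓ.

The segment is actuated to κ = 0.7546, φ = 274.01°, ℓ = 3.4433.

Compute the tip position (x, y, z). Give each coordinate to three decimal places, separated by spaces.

θ = κ·ℓ = 0.7546 × 3.4433 = 2.59831 rad
ρ = (1 − cos θ)/κ = (1 − -0.85602)/0.7546 = 2.45961
z = sin θ / κ = 0.51695/0.7546 = 0.68506
x = ρ cos φ = 2.45961 × cos(274.01°) = 0.17200
y = ρ sin φ = 2.45961 × sin(274.01°) = -2.45358

0.172 -2.454 0.685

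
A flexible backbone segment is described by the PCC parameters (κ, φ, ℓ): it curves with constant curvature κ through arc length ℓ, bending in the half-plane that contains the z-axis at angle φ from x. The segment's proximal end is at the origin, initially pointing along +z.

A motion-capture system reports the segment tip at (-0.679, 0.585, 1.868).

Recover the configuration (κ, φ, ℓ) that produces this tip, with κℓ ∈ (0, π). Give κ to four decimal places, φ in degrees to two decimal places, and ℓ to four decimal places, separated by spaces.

0.4176 139.25 2.1426

ρ = √(x²+y²) = √(-0.679² + 0.585²) = 0.89625
φ = atan2(y, x) mod 360° = atan2(0.585, -0.679) = 139.2531°
|p|² = ρ² + z² = 0.89625² + 1.868² = 4.29269
κ = 2ρ / |p|² = 2×0.89625 / 4.29269 = 0.41757
θ = 2·atan2(ρ, z) = 2·atan2(0.89625, 1.868) = 0.89470 rad
ℓ = θ/κ = 0.89470/0.41757 = 2.14263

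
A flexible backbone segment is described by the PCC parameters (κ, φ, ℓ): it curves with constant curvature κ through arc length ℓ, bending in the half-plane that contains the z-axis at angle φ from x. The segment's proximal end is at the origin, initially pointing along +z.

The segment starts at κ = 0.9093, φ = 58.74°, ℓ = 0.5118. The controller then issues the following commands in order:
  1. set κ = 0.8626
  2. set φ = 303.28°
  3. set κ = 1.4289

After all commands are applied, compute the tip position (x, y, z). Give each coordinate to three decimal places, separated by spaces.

0.098 -0.150 0.467

initial: κ=0.9093, φ=58.74°, ℓ=0.5118
cmd 1: set κ=0.8626 → (κ,φ,ℓ)=(0.8626,58.74°,0.5118) → tip=(0.0577,0.0950,0.4953)
cmd 2: set φ=303.28° → (κ,φ,ℓ)=(0.8626,303.28°,0.5118) → tip=(0.0610,-0.0929,0.4953)
cmd 3: set κ=1.4289 → (κ,φ,ℓ)=(1.4289,303.28°,0.5118) → tip=(0.0982,-0.1496,0.4674)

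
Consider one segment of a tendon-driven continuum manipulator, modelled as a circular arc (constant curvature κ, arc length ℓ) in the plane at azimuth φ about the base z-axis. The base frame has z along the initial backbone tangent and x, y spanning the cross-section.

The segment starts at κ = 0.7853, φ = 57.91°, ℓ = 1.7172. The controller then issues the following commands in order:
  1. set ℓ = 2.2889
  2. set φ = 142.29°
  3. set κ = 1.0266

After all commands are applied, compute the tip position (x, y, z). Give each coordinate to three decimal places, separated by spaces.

-1.312 1.014 0.693

initial: κ=0.7853, φ=57.91°, ℓ=1.7172
cmd 1: set ℓ=2.2889 → (κ,φ,ℓ)=(0.7853,57.91°,2.2889) → tip=(0.8285,1.3213,1.2408)
cmd 2: set φ=142.29° → (κ,φ,ℓ)=(0.7853,142.29°,2.2889) → tip=(-1.2338,0.9539,1.2408)
cmd 3: set κ=1.0266 → (κ,φ,ℓ)=(1.0266,142.29°,2.2889) → tip=(-1.3120,1.0144,0.6932)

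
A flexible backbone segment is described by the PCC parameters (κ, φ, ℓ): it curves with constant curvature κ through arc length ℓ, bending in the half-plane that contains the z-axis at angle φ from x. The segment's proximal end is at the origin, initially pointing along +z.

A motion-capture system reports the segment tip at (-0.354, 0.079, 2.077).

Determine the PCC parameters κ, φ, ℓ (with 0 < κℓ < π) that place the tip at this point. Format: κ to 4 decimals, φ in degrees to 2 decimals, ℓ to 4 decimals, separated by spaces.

0.1632 167.42 2.1190

ρ = √(x²+y²) = √(-0.354² + 0.079²) = 0.36271
φ = atan2(y, x) mod 360° = atan2(0.079, -0.354) = 167.4198°
|p|² = ρ² + z² = 0.36271² + 2.077² = 4.44549
κ = 2ρ / |p|² = 2×0.36271 / 4.44549 = 0.16318
θ = 2·atan2(ρ, z) = 2·atan2(0.36271, 2.077) = 0.34577 rad
ℓ = θ/κ = 0.34577/0.16318 = 2.11897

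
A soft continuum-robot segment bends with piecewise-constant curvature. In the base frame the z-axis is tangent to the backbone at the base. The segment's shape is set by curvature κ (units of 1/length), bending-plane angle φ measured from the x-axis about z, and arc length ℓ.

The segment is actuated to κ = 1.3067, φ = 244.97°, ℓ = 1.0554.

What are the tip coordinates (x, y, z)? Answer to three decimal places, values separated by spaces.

-0.262 -0.561 0.751

θ = κ·ℓ = 1.3067 × 1.0554 = 1.37909 rad
ρ = (1 − cos θ)/κ = (1 − 0.19053)/1.3067 = 0.61947
z = sin θ / κ = 0.98168/1.3067 = 0.75127
x = ρ cos φ = 0.61947 × cos(244.97°) = -0.26210
y = ρ sin φ = 0.61947 × sin(244.97°) = -0.56130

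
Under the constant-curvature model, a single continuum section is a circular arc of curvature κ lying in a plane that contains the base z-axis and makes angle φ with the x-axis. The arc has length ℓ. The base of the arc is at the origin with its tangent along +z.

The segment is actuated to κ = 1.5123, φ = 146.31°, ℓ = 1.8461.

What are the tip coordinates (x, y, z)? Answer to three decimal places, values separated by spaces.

θ = κ·ℓ = 1.5123 × 1.8461 = 2.79186 rad
ρ = (1 − cos θ)/κ = (1 − -0.93946)/1.5123 = 1.28246
z = sin θ / κ = 0.34265/1.5123 = 0.22658
x = ρ cos φ = 1.28246 × cos(146.31°) = -1.06707
y = ρ sin φ = 1.28246 × sin(146.31°) = 0.71138

-1.067 0.711 0.227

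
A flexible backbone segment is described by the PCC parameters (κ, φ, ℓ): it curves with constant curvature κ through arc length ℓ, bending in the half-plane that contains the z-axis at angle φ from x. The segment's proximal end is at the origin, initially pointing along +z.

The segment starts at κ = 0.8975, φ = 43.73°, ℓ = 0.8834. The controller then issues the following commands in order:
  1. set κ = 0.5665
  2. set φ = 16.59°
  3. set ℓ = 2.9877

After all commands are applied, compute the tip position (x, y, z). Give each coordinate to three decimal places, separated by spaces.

initial: κ=0.8975, φ=43.73°, ℓ=0.8834
cmd 1: set κ=0.5665 → (κ,φ,ℓ)=(0.5665,43.73°,0.8834) → tip=(0.1564,0.1496,0.8470)
cmd 2: set φ=16.59° → (κ,φ,ℓ)=(0.5665,16.59°,0.8834) → tip=(0.2075,0.0618,0.8470)
cmd 3: set ℓ=2.9877 → (κ,φ,ℓ)=(0.5665,16.59°,2.9877) → tip=(1.8972,0.5652,1.7522)

1.897 0.565 1.752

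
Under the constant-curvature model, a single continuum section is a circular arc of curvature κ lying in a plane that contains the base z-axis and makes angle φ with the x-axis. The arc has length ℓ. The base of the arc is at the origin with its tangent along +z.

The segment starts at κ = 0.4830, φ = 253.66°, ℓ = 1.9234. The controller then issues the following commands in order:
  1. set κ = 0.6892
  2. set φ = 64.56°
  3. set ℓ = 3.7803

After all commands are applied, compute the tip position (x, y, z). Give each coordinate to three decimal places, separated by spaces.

1.159 2.437 0.741

initial: κ=0.4830, φ=253.66°, ℓ=1.9234
cmd 1: set κ=0.6892 → (κ,φ,ℓ)=(0.6892,253.66°,1.9234) → tip=(-0.3091,-1.0544,1.4076)
cmd 2: set φ=64.56° → (κ,φ,ℓ)=(0.6892,64.56°,1.9234) → tip=(0.4720,0.9922,1.4076)
cmd 3: set ℓ=3.7803 → (κ,φ,ℓ)=(0.6892,64.56°,3.7803) → tip=(1.1591,2.4366,0.7413)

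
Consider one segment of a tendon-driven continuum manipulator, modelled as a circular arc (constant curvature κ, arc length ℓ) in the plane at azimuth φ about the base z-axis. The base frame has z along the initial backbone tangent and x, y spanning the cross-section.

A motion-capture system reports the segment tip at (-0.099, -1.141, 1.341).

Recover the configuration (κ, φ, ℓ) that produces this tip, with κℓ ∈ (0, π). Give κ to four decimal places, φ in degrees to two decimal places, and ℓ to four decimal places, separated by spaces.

0.7365 265.04 1.9194

ρ = √(x²+y²) = √(-0.099² + -1.141²) = 1.14529
φ = atan2(y, x) mod 360° = atan2(-1.141, -0.099) = 265.0411°
|p|² = ρ² + z² = 1.14529² + 1.341² = 3.10996
κ = 2ρ / |p|² = 2×1.14529 / 3.10996 = 0.73653
θ = 2·atan2(ρ, z) = 2·atan2(1.14529, 1.341) = 1.41369 rad
ℓ = θ/κ = 1.41369/0.73653 = 1.91939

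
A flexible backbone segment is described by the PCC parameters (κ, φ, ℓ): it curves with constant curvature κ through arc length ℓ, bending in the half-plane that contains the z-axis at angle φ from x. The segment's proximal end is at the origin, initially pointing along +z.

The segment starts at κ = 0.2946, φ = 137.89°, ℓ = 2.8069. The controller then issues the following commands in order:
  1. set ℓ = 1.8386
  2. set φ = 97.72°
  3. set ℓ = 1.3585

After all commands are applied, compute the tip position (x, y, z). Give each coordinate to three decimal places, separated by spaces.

initial: κ=0.2946, φ=137.89°, ℓ=2.8069
cmd 1: set ℓ=1.8386 → (κ,φ,ℓ)=(0.2946,137.89°,1.8386) → tip=(-0.3605,0.3258,1.7500)
cmd 2: set φ=97.72° → (κ,φ,ℓ)=(0.2946,97.72°,1.8386) → tip=(-0.0653,0.4815,1.7500)
cmd 3: set ℓ=1.3585 → (κ,φ,ℓ)=(0.2946,97.72°,1.3585) → tip=(-0.0360,0.2658,1.3225)

-0.036 0.266 1.323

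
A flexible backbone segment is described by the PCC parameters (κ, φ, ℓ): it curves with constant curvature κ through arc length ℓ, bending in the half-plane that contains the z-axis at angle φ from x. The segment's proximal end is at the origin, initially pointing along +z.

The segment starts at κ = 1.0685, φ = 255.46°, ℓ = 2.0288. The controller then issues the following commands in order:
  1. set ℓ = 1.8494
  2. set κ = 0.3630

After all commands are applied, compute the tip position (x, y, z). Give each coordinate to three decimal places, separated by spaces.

initial: κ=1.0685, φ=255.46°, ℓ=2.0288
cmd 1: set ℓ=1.8494 → (κ,φ,ℓ)=(1.0685,255.46°,1.8494) → tip=(-0.3276,-1.2631,0.8601)
cmd 2: set κ=0.3630 → (κ,φ,ℓ)=(0.3630,255.46°,1.8494) → tip=(-0.1501,-0.5787,1.7136)

-0.150 -0.579 1.714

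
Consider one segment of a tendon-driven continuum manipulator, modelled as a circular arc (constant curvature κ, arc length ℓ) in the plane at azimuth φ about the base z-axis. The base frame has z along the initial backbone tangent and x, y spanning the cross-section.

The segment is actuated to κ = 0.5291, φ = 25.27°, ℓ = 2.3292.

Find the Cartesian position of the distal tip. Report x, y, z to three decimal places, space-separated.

1.142 0.539 1.783

θ = κ·ℓ = 0.5291 × 2.3292 = 1.23238 rad
ρ = (1 − cos θ)/κ = (1 − 0.33199)/0.5291 = 1.26253
z = sin θ / κ = 0.94328/0.5291 = 1.78280
x = ρ cos φ = 1.26253 × cos(25.27°) = 1.14172
y = ρ sin φ = 1.26253 × sin(25.27°) = 0.53896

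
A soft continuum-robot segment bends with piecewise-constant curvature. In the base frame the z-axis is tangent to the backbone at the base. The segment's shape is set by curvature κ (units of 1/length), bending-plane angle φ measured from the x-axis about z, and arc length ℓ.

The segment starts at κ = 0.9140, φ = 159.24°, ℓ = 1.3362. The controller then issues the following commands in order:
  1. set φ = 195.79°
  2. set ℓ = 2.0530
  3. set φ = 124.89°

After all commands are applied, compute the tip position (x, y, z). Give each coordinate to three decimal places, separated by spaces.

initial: κ=0.9140, φ=159.24°, ℓ=1.3362
cmd 1: set φ=195.79° → (κ,φ,ℓ)=(0.9140,195.79°,1.3362) → tip=(-0.6923,-0.1958,1.0279)
cmd 2: set ℓ=2.0530 → (κ,φ,ℓ)=(0.9140,195.79°,2.0530) → tip=(-1.3696,-0.3873,1.0434)
cmd 3: set φ=124.89° → (κ,φ,ℓ)=(0.9140,124.89°,2.0530) → tip=(-0.8141,1.1675,1.0434)

-0.814 1.167 1.043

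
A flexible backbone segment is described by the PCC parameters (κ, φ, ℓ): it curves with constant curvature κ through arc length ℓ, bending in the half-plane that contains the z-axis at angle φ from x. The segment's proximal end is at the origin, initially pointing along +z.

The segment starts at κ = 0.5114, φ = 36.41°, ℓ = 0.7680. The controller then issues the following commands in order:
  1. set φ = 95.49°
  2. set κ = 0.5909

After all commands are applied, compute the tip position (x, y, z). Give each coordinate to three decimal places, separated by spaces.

initial: κ=0.5114, φ=36.41°, ℓ=0.7680
cmd 1: set φ=95.49° → (κ,φ,ℓ)=(0.5114,95.49°,0.7680) → tip=(-0.0142,0.1482,0.7484)
cmd 2: set κ=0.5909 → (κ,φ,ℓ)=(0.5909,95.49°,0.7680) → tip=(-0.0164,0.1705,0.7419)

-0.016 0.171 0.742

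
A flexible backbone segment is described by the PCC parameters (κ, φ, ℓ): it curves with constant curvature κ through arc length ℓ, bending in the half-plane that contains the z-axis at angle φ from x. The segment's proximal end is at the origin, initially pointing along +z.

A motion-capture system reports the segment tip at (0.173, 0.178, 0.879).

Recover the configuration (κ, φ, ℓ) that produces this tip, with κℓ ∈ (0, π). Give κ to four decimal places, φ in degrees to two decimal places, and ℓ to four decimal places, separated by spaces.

0.5951 45.82 0.9250

ρ = √(x²+y²) = √(0.173² + 0.178²) = 0.24822
φ = atan2(y, x) mod 360° = atan2(0.178, 0.173) = 45.8161°
|p|² = ρ² + z² = 0.24822² + 0.879² = 0.83425
κ = 2ρ / |p|² = 2×0.24822 / 0.83425 = 0.59507
θ = 2·atan2(ρ, z) = 2·atan2(0.24822, 0.879) = 0.55044 rad
ℓ = θ/κ = 0.55044/0.59507 = 0.92501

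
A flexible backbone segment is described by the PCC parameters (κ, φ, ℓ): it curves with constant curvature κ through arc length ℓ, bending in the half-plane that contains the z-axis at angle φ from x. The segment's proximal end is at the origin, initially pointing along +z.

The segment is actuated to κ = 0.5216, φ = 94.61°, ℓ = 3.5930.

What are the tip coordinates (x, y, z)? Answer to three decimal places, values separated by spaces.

-0.200 2.482 1.830

θ = κ·ℓ = 0.5216 × 3.5930 = 1.87411 rad
ρ = (1 − cos θ)/κ = (1 − -0.29868)/0.5216 = 2.48981
z = sin θ / κ = 0.95435/0.5216 = 1.82966
x = ρ cos φ = 2.48981 × cos(94.61°) = -0.20011
y = ρ sin φ = 2.48981 × sin(94.61°) = 2.48175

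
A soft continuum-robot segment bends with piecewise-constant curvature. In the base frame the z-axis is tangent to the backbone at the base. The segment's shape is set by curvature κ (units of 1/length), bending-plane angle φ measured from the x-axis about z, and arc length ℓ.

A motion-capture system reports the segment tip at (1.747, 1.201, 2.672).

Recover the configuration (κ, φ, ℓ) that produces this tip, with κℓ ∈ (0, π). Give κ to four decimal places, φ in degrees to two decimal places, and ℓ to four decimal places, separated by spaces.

ρ = √(x²+y²) = √(1.747² + 1.201²) = 2.12000
φ = atan2(y, x) mod 360° = atan2(1.201, 1.747) = 34.5071°
|p|² = ρ² + z² = 2.12000² + 2.672² = 11.63399
κ = 2ρ / |p|² = 2×2.12000 / 11.63399 = 0.36445
θ = 2·atan2(ρ, z) = 2·atan2(2.12000, 2.672) = 1.34142 rad
ℓ = θ/κ = 1.34142/0.36445 = 3.68069

0.3644 34.51 3.6807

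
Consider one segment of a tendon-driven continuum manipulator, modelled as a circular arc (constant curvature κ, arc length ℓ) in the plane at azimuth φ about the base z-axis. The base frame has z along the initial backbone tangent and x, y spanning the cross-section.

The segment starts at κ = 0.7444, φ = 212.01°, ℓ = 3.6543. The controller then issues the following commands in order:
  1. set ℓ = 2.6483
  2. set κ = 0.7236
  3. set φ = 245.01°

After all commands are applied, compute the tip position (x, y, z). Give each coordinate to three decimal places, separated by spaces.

initial: κ=0.7444, φ=212.01°, ℓ=3.6543
cmd 1: set ℓ=2.6483 → (κ,φ,ℓ)=(0.7444,212.01°,2.6483) → tip=(-1.5833,-0.9898,1.2370)
cmd 2: set κ=0.7236 → (κ,φ,ℓ)=(0.7236,212.01°,2.6483) → tip=(-1.5687,-0.9806,1.3003)
cmd 3: set φ=245.01° → (κ,φ,ℓ)=(0.7236,245.01°,2.6483) → tip=(-0.7816,-1.6768,1.3003)

-0.782 -1.677 1.300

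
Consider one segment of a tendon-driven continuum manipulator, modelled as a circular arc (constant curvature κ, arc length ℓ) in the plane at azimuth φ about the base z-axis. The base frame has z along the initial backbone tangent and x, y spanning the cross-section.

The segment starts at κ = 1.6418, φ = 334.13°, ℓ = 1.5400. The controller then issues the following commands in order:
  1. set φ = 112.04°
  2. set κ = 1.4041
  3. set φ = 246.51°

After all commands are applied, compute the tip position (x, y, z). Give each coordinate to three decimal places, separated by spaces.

-0.442 -1.017 0.591

initial: κ=1.6418, φ=334.13°, ℓ=1.5400
cmd 1: set φ=112.04° → (κ,φ,ℓ)=(1.6418,112.04°,1.5400) → tip=(-0.4155,1.0263,0.3505)
cmd 2: set κ=1.4041 → (κ,φ,ℓ)=(1.4041,112.04°,1.5400) → tip=(-0.4163,1.0283,0.5912)
cmd 3: set φ=246.51° → (κ,φ,ℓ)=(1.4041,246.51°,1.5400) → tip=(-0.4422,-1.0174,0.5912)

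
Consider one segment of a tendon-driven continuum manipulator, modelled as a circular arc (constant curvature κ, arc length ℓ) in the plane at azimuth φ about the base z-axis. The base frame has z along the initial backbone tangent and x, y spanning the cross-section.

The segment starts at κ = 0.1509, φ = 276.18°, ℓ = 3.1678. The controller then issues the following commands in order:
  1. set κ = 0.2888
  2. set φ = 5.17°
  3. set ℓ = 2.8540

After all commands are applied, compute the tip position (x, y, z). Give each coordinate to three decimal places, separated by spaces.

initial: κ=0.1509, φ=276.18°, ℓ=3.1678
cmd 1: set κ=0.2888 → (κ,φ,ℓ)=(0.2888,276.18°,3.1678) → tip=(0.1454,-1.3429,2.7440)
cmd 2: set φ=5.17° → (κ,φ,ℓ)=(0.2888,5.17°,3.1678) → tip=(1.3453,0.1217,2.7440)
cmd 3: set ℓ=2.8540 → (κ,φ,ℓ)=(0.2888,5.17°,2.8540) → tip=(1.1066,0.1001,2.5417)

1.107 0.100 2.542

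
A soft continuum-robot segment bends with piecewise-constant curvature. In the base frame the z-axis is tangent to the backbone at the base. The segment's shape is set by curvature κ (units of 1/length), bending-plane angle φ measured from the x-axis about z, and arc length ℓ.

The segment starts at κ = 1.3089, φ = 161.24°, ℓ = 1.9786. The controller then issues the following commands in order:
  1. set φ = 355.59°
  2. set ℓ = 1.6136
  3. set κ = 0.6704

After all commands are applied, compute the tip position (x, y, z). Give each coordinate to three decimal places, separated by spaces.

initial: κ=1.3089, φ=161.24°, ℓ=1.9786
cmd 1: set φ=355.59° → (κ,φ,ℓ)=(1.3089,355.59°,1.9786) → tip=(1.4104,-0.1088,0.4005)
cmd 2: set ℓ=1.6136 → (κ,φ,ℓ)=(1.3089,355.59°,1.6136) → tip=(1.1542,-0.0890,0.6548)
cmd 3: set κ=0.6704 → (κ,φ,ℓ)=(0.6704,355.59°,1.6136) → tip=(0.7886,-0.0608,1.3168)

0.789 -0.061 1.317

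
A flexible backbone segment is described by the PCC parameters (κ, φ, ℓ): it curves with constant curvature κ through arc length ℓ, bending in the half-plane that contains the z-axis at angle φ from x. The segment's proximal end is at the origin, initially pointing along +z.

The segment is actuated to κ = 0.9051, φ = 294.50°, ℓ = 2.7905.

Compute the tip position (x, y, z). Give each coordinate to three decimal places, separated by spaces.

θ = κ·ℓ = 0.9051 × 2.7905 = 2.52568 rad
ρ = (1 − cos θ)/κ = (1 − -0.81625)/0.9051 = 2.00668
z = sin θ / κ = 0.57770/0.9051 = 0.63827
x = ρ cos φ = 2.00668 × cos(294.50°) = 0.83216
y = ρ sin φ = 2.00668 × sin(294.50°) = -1.82600

0.832 -1.826 0.638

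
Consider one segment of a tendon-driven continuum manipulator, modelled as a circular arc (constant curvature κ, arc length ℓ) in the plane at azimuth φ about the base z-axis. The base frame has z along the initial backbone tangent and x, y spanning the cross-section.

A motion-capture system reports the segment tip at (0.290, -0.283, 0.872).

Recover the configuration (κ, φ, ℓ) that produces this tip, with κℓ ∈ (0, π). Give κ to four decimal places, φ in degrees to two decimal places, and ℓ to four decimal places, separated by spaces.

ρ = √(x²+y²) = √(0.290² + -0.283²) = 0.40520
φ = atan2(y, x) mod 360° = atan2(-0.283, 0.290) = 315.6999°
|p|² = ρ² + z² = 0.40520² + 0.872² = 0.92457
κ = 2ρ / |p|² = 2×0.40520 / 0.92457 = 0.87652
θ = 2·atan2(ρ, z) = 2·atan2(0.40520, 0.872) = 0.86999 rad
ℓ = θ/κ = 0.86999/0.87652 = 0.99255

0.8765 315.70 0.9926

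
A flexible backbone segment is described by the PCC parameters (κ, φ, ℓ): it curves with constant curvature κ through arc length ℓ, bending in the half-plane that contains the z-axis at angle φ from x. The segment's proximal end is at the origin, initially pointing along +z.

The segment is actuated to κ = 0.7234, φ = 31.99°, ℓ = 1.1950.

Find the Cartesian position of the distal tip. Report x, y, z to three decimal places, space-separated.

0.411 0.257 1.052

θ = κ·ℓ = 0.7234 × 1.1950 = 0.86446 rad
ρ = (1 − cos θ)/κ = (1 − 0.64905)/0.7234 = 0.48514
z = sin θ / κ = 0.76075/0.7234 = 1.05163
x = ρ cos φ = 0.48514 × cos(31.99°) = 0.41147
y = ρ sin φ = 0.48514 × sin(31.99°) = 0.25701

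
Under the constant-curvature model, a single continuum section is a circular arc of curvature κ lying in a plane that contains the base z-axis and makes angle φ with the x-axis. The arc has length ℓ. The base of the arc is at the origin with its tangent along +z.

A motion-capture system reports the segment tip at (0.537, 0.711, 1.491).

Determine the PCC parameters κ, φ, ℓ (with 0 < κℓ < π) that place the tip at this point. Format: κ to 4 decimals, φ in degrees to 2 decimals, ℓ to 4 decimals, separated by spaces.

0.5907 52.94 1.8239

ρ = √(x²+y²) = √(0.537² + 0.711²) = 0.89101
φ = atan2(y, x) mod 360° = atan2(0.711, 0.537) = 52.9372°
|p|² = ρ² + z² = 0.89101² + 1.491² = 3.01697
κ = 2ρ / |p|² = 2×0.89101 / 3.01697 = 0.59066
θ = 2·atan2(ρ, z) = 2·atan2(0.89101, 1.491) = 1.07729 rad
ℓ = θ/κ = 1.07729/0.59066 = 1.82387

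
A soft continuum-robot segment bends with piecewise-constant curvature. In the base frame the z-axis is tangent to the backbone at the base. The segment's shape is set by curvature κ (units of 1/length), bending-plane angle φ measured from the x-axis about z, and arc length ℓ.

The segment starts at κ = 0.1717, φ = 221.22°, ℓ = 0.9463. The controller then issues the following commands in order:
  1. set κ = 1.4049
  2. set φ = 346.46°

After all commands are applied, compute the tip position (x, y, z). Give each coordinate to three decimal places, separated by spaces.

0.527 -0.127 0.691

initial: κ=0.1717, φ=221.22°, ℓ=0.9463
cmd 1: set κ=1.4049 → (κ,φ,ℓ)=(1.4049,221.22°,0.9463) → tip=(-0.4074,-0.3569,0.6912)
cmd 2: set φ=346.46° → (κ,φ,ℓ)=(1.4049,346.46°,0.9463) → tip=(0.5266,-0.1268,0.6912)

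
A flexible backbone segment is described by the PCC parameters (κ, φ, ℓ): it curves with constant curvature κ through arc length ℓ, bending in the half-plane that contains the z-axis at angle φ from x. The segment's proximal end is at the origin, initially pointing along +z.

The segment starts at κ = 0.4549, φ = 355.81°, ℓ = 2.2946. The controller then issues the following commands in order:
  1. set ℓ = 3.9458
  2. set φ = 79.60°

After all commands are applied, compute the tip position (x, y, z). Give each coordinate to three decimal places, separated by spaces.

initial: κ=0.4549, φ=355.81°, ℓ=2.2946
cmd 1: set ℓ=3.9458 → (κ,φ,ℓ)=(0.4549,355.81°,3.9458) → tip=(2.6797,-0.1963,2.1433)
cmd 2: set φ=79.60° → (κ,φ,ℓ)=(0.4549,79.60°,3.9458) → tip=(0.4850,2.6428,2.1433)

0.485 2.643 2.143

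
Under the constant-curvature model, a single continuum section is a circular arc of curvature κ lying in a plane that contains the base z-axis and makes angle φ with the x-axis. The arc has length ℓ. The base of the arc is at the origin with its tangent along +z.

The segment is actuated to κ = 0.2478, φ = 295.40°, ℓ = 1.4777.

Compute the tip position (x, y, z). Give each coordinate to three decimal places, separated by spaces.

θ = κ·ℓ = 0.2478 × 1.4777 = 0.36617 rad
ρ = (1 − cos θ)/κ = (1 − 0.93370)/0.2478 = 0.26754
z = sin θ / κ = 0.35805/0.2478 = 1.44490
x = ρ cos φ = 0.26754 × cos(295.40°) = 0.11476
y = ρ sin φ = 0.26754 × sin(295.40°) = -0.24168

0.115 -0.242 1.445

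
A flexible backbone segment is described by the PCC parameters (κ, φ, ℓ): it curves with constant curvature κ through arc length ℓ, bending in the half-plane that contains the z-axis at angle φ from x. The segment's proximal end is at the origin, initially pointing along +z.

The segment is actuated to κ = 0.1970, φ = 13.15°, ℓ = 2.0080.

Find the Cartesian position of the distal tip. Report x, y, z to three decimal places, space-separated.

0.382 0.089 1.956

θ = κ·ℓ = 0.1970 × 2.0080 = 0.39558 rad
ρ = (1 − cos θ)/κ = (1 − 0.92277)/0.1970 = 0.39201
z = sin θ / κ = 0.38534/0.1970 = 1.95604
x = ρ cos φ = 0.39201 × cos(13.15°) = 0.38173
y = ρ sin φ = 0.39201 × sin(13.15°) = 0.08918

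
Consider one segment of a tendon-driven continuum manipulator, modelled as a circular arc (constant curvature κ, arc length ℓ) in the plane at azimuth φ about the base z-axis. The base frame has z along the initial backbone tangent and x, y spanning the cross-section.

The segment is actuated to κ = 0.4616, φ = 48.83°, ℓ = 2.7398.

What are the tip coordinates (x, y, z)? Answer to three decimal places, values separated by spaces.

0.996 1.139 2.066

θ = κ·ℓ = 0.4616 × 2.7398 = 1.26469 rad
ρ = (1 − cos θ)/κ = (1 − 0.30135)/0.4616 = 1.51355
z = sin θ / κ = 0.95351/0.4616 = 2.06567
x = ρ cos φ = 1.51355 × cos(48.83°) = 0.99636
y = ρ sin φ = 1.51355 × sin(48.83°) = 1.13934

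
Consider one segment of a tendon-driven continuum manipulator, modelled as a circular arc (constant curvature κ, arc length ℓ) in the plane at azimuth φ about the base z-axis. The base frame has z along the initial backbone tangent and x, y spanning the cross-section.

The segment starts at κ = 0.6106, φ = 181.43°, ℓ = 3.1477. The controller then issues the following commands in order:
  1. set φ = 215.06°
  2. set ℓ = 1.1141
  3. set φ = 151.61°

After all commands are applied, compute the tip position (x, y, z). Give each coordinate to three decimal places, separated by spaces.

initial: κ=0.6106, φ=181.43°, ℓ=3.1477
cmd 1: set φ=215.06° → (κ,φ,ℓ)=(0.6106,215.06°,3.1477) → tip=(-1.8017,-1.2644,1.5378)
cmd 2: set ℓ=1.1141 → (κ,φ,ℓ)=(0.6106,215.06°,1.1141) → tip=(-0.2984,-0.2094,1.0301)
cmd 3: set φ=151.61° → (κ,φ,ℓ)=(0.6106,151.61°,1.1141) → tip=(-0.3207,0.1733,1.0301)

-0.321 0.173 1.030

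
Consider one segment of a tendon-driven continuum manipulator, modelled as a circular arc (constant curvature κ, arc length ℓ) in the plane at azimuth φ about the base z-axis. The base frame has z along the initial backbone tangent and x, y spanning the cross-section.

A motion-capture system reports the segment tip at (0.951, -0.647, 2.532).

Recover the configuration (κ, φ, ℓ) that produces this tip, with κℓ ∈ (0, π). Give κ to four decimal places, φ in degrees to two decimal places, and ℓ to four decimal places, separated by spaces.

ρ = √(x²+y²) = √(0.951² + -0.647²) = 1.15022
φ = atan2(y, x) mod 360° = atan2(-0.647, 0.951) = 325.7711°
|p|² = ρ² + z² = 1.15022² + 2.532² = 7.73403
κ = 2ρ / |p|² = 2×1.15022 / 7.73403 = 0.29744
θ = 2·atan2(ρ, z) = 2·atan2(1.15022, 2.532) = 0.85280 rad
ℓ = θ/κ = 0.85280/0.29744 = 2.86711

0.2974 325.77 2.8671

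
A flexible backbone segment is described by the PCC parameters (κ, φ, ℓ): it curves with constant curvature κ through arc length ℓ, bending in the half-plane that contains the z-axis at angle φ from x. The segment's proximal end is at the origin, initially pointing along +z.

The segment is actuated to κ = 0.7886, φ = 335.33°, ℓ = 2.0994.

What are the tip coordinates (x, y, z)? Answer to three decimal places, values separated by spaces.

θ = κ·ℓ = 0.7886 × 2.0994 = 1.65559 rad
ρ = (1 − cos θ)/κ = (1 − -0.08469)/0.7886 = 1.37546
z = sin θ / κ = 0.99641/0.7886 = 1.26351
x = ρ cos φ = 1.37546 × cos(335.33°) = 1.24992
y = ρ sin φ = 1.37546 × sin(335.33°) = -0.57411

1.250 -0.574 1.264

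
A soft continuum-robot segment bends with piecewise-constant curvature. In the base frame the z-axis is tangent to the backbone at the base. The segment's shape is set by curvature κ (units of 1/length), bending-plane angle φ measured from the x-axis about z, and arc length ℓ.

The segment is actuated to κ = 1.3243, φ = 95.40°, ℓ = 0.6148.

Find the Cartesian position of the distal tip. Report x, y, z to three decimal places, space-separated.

-0.022 0.236 0.549

θ = κ·ℓ = 1.3243 × 0.6148 = 0.81418 rad
ρ = (1 − cos θ)/κ = (1 − 0.68647)/1.3243 = 0.23676
z = sin θ / κ = 0.72716/1.3243 = 0.54909
x = ρ cos φ = 0.23676 × cos(95.40°) = -0.02228
y = ρ sin φ = 0.23676 × sin(95.40°) = 0.23570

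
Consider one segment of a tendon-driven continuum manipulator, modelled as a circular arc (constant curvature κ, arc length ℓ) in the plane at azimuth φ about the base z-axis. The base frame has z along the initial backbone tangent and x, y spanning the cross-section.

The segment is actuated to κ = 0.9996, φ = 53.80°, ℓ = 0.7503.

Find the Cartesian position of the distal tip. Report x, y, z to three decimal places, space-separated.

θ = κ·ℓ = 0.9996 × 0.7503 = 0.75000 rad
ρ = (1 − cos θ)/κ = (1 − 0.73169)/0.9996 = 0.26842
z = sin θ / κ = 0.68164/0.9996 = 0.68191
x = ρ cos φ = 0.26842 × cos(53.80°) = 0.15853
y = ρ sin φ = 0.26842 × sin(53.80°) = 0.21660

0.159 0.217 0.682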